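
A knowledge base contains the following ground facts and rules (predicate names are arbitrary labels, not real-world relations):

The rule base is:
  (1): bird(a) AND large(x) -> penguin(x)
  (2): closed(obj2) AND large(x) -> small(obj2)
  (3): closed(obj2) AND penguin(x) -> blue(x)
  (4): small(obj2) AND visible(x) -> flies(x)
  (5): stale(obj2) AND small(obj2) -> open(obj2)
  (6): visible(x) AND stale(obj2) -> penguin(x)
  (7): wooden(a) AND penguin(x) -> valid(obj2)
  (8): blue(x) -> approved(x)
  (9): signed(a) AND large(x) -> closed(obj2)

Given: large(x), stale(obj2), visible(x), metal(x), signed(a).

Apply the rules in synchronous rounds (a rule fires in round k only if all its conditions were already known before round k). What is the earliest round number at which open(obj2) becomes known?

Round 1: (6) [visible(x) AND stale(obj2) -> penguin(x)]; (9) [signed(a) AND large(x) -> closed(obj2)]. New: penguin(x), closed(obj2).
Round 2: (2) [closed(obj2) AND large(x) -> small(obj2)]; (3) [closed(obj2) AND penguin(x) -> blue(x)]. New: small(obj2), blue(x).
Round 3: (4) [small(obj2) AND visible(x) -> flies(x)]; (5) [stale(obj2) AND small(obj2) -> open(obj2)]; (8) [blue(x) -> approved(x)]. New: flies(x), open(obj2), approved(x).
open(obj2) first appears in round 3.

3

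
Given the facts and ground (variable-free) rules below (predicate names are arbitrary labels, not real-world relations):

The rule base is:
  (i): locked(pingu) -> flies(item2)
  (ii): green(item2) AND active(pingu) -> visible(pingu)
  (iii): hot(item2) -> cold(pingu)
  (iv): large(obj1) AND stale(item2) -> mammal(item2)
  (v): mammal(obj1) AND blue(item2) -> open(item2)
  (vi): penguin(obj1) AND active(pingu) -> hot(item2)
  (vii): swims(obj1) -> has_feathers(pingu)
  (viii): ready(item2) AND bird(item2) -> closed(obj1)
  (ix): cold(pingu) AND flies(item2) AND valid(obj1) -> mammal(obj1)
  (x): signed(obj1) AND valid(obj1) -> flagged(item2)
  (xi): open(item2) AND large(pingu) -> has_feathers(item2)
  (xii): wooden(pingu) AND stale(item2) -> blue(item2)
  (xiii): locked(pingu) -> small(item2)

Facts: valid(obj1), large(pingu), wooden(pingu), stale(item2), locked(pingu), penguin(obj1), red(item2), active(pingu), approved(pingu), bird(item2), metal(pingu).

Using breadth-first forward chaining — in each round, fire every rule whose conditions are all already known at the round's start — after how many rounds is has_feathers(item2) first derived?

5

Round 1 fires (i), (vi), (xii), (xiii), giving flies(item2), hot(item2), blue(item2), small(item2).
Round 2 fires (iii), giving cold(pingu).
Round 3 fires (ix), giving mammal(obj1).
Round 4 fires (v), giving open(item2).
Round 5 fires (xi), giving has_feathers(item2).
has_feathers(item2) first appears in round 5.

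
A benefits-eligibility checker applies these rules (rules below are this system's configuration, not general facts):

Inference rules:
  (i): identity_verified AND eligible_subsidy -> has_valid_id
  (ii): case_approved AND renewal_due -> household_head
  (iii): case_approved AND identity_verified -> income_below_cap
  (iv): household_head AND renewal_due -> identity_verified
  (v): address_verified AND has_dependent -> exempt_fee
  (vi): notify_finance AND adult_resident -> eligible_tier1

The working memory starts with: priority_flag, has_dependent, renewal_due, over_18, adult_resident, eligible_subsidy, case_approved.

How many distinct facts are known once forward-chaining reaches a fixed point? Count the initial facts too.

Round 1: (ii) [case_approved AND renewal_due -> household_head]. Adds household_head.
Round 2: (iv) [household_head AND renewal_due -> identity_verified]. Adds identity_verified.
Round 3: (i) [identity_verified AND eligible_subsidy -> has_valid_id]; (iii) [case_approved AND identity_verified -> income_below_cap]. Adds has_valid_id, income_below_cap.
Closure: {adult_resident, case_approved, eligible_subsidy, has_dependent, has_valid_id, household_head, identity_verified, income_below_cap, over_18, priority_flag, renewal_due} — 11 facts.

11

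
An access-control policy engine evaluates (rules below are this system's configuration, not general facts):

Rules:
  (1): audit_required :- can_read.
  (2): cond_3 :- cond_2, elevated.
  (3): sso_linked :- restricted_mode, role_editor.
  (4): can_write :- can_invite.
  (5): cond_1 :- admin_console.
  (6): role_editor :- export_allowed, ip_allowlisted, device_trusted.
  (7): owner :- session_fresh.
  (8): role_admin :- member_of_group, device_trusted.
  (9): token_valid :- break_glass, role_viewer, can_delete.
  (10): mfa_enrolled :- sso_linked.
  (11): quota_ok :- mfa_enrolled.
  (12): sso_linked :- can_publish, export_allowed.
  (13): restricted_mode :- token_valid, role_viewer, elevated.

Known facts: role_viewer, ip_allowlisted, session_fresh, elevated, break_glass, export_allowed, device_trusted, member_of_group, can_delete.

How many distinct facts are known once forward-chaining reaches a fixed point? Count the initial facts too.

Round 1 — (6), (7), (8), (9), derive role_editor, owner, role_admin, token_valid.
Round 2 — (13), derive restricted_mode.
Round 3 — (3), derive sso_linked.
Round 4 — (10), derive mfa_enrolled.
Round 5 — (11), derive quota_ok.
Closure: {break_glass, can_delete, device_trusted, elevated, export_allowed, ip_allowlisted, member_of_group, mfa_enrolled, owner, quota_ok, restricted_mode, role_admin, role_editor, role_viewer, session_fresh, sso_linked, token_valid} — 17 facts.

17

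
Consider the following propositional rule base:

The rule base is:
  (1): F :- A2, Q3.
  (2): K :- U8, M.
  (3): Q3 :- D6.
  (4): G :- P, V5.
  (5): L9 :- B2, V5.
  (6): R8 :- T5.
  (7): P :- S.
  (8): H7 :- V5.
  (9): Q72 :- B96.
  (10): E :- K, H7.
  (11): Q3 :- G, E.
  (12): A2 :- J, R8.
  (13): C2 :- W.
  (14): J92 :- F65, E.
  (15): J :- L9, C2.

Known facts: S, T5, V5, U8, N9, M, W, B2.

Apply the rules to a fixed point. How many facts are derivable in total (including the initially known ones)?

20

Round 1 — (2), (5), (6), (7), (8), (13), derive K, L9, R8, P, H7, C2.
Round 2 — (4), (10), (15), derive G, E, J.
Round 3 — (11), (12), derive Q3, A2.
Round 4 — (1), derive F.
Closure: {A2, B2, C2, E, F, G, H7, J, K, L9, M, N9, P, Q3, R8, S, T5, U8, V5, W} — 20 facts.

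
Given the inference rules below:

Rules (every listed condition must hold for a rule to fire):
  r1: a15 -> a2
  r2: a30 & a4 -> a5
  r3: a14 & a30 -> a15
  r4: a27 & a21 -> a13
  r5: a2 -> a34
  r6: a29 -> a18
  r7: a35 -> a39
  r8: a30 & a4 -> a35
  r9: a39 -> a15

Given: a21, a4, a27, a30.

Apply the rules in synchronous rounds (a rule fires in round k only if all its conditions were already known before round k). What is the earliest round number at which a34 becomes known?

5

Round 1 — r2, r4, r8, derive a5, a13, a35.
Round 2 — r7, derive a39.
Round 3 — r9, derive a15.
Round 4 — r1, derive a2.
Round 5 — r5, derive a34.
a34 first appears in round 5.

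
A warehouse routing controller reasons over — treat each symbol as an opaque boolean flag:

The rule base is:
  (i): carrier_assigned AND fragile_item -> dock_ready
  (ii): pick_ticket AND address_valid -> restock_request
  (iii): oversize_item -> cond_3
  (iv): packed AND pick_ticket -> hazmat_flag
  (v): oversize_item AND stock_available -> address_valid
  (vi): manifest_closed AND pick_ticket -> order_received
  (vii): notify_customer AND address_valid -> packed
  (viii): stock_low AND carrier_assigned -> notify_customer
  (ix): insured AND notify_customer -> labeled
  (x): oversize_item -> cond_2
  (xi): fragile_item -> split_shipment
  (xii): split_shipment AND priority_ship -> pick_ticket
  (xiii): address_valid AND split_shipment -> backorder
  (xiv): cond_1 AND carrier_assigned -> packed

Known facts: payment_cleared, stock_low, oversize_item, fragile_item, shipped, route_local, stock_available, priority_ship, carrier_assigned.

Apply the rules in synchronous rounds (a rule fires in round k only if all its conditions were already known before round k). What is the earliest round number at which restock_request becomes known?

3

Round 1: (i) [carrier_assigned AND fragile_item -> dock_ready]; (iii) [oversize_item -> cond_3]; (v) [oversize_item AND stock_available -> address_valid]; (viii) [stock_low AND carrier_assigned -> notify_customer]; (x) [oversize_item -> cond_2]; (xi) [fragile_item -> split_shipment]. Adds dock_ready, cond_3, address_valid, notify_customer, cond_2, split_shipment.
Round 2: (vii) [notify_customer AND address_valid -> packed]; (xii) [split_shipment AND priority_ship -> pick_ticket]; (xiii) [address_valid AND split_shipment -> backorder]. Adds packed, pick_ticket, backorder.
Round 3: (ii) [pick_ticket AND address_valid -> restock_request]; (iv) [packed AND pick_ticket -> hazmat_flag]. Adds restock_request, hazmat_flag.
restock_request first appears in round 3.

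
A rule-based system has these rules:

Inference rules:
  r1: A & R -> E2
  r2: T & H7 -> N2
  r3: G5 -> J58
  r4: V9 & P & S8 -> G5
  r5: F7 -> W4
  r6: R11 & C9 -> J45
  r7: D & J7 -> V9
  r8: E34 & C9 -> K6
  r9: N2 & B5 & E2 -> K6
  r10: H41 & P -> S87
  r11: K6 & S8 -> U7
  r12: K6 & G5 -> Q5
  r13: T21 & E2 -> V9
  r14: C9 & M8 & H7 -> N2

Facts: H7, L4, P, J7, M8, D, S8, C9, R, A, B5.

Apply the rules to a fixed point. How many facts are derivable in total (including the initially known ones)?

Round 1: r1 [A & R -> E2]; r7 [D & J7 -> V9]; r14 [C9 & M8 & H7 -> N2]. New: E2, V9, N2.
Round 2: r4 [V9 & P & S8 -> G5]; r9 [N2 & B5 & E2 -> K6]. New: G5, K6.
Round 3: r3 [G5 -> J58]; r11 [K6 & S8 -> U7]; r12 [K6 & G5 -> Q5]. New: J58, U7, Q5.
Closure: {A, B5, C9, D, E2, G5, H7, J58, J7, K6, L4, M8, N2, P, Q5, R, S8, U7, V9} — 19 facts.

19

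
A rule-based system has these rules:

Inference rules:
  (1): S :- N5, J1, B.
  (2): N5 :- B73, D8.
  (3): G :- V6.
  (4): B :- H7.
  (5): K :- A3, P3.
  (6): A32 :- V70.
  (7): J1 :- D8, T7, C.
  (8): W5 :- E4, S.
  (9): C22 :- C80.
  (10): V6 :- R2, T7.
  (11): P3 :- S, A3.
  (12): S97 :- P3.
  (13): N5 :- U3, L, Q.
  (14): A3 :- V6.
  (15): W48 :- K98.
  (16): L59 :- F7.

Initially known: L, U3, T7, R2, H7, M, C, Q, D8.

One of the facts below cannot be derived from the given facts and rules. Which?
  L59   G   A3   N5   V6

Round 1 fires (4), (7), (10), (13), giving B, J1, V6, N5.
Round 2 fires (1), (3), (14), giving S, G, A3.
Round 3 fires (11), giving P3.
Round 4 fires (5), (12), giving K, S97.
Derived: N5 (round 1), A3 (round 2), V6 (round 1), G (round 2). L59 never appears in any round.

L59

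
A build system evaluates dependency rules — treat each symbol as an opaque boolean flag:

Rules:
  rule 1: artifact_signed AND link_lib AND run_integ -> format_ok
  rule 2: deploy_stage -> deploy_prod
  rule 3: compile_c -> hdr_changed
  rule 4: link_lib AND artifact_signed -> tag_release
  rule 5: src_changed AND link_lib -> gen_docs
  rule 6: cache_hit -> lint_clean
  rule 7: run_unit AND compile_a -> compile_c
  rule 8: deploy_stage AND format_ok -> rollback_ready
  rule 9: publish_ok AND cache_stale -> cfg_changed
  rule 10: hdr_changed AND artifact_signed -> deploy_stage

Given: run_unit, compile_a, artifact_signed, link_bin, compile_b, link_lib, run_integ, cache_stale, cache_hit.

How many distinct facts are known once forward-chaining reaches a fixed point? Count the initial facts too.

17

Round 1: rule 1 [artifact_signed AND link_lib AND run_integ -> format_ok]; rule 4 [link_lib AND artifact_signed -> tag_release]; rule 6 [cache_hit -> lint_clean]; rule 7 [run_unit AND compile_a -> compile_c]. Adds format_ok, tag_release, lint_clean, compile_c.
Round 2: rule 3 [compile_c -> hdr_changed]. Adds hdr_changed.
Round 3: rule 10 [hdr_changed AND artifact_signed -> deploy_stage]. Adds deploy_stage.
Round 4: rule 2 [deploy_stage -> deploy_prod]; rule 8 [deploy_stage AND format_ok -> rollback_ready]. Adds deploy_prod, rollback_ready.
Closure: {artifact_signed, cache_hit, cache_stale, compile_a, compile_b, compile_c, deploy_prod, deploy_stage, format_ok, hdr_changed, link_bin, link_lib, lint_clean, rollback_ready, run_integ, run_unit, tag_release} — 17 facts.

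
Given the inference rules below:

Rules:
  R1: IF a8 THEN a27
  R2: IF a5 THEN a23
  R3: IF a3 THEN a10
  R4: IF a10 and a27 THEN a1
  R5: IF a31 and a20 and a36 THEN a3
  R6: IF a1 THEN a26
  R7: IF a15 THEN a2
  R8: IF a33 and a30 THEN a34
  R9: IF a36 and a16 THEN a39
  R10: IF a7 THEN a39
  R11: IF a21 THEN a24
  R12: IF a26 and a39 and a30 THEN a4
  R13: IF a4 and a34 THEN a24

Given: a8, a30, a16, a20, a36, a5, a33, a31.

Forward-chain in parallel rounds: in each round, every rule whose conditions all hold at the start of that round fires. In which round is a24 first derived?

6

Round 1: R1 [IF a8 THEN a27]; R2 [IF a5 THEN a23]; R5 [IF a31 and a20 and a36 THEN a3]; R8 [IF a33 and a30 THEN a34]; R9 [IF a36 and a16 THEN a39]. New: a27, a23, a3, a34, a39.
Round 2: R3 [IF a3 THEN a10]. New: a10.
Round 3: R4 [IF a10 and a27 THEN a1]. New: a1.
Round 4: R6 [IF a1 THEN a26]. New: a26.
Round 5: R12 [IF a26 and a39 and a30 THEN a4]. New: a4.
Round 6: R13 [IF a4 and a34 THEN a24]. New: a24.
a24 first appears in round 6.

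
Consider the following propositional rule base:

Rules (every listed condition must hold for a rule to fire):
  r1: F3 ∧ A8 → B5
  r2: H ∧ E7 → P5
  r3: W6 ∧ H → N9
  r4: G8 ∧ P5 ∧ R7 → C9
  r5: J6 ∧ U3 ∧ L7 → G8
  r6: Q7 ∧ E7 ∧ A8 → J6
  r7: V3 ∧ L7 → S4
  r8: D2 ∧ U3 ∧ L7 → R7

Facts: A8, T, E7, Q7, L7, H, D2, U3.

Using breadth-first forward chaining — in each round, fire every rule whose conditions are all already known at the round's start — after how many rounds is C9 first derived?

3

Round 1 — r2, r6, r8, derive P5, J6, R7.
Round 2 — r5, derive G8.
Round 3 — r4, derive C9.
C9 first appears in round 3.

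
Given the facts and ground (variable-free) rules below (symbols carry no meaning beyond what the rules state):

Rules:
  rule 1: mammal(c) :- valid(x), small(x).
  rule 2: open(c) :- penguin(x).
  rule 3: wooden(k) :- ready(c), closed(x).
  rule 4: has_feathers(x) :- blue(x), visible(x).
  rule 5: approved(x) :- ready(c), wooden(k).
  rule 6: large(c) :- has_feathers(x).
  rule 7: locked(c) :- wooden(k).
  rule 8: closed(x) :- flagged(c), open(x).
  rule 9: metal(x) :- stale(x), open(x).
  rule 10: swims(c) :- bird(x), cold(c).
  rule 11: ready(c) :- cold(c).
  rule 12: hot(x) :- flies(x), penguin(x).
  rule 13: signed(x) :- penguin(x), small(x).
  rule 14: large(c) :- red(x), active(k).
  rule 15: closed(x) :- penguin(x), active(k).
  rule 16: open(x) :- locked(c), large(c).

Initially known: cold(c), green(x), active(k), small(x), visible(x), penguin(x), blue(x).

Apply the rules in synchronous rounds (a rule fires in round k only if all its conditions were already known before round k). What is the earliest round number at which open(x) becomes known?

Round 1: rule 2 [open(c) :- penguin(x).]; rule 4 [has_feathers(x) :- blue(x), visible(x).]; rule 11 [ready(c) :- cold(c).]; rule 13 [signed(x) :- penguin(x), small(x).]; rule 15 [closed(x) :- penguin(x), active(k).]. New: open(c), has_feathers(x), ready(c), signed(x), closed(x).
Round 2: rule 3 [wooden(k) :- ready(c), closed(x).]; rule 6 [large(c) :- has_feathers(x).]. New: wooden(k), large(c).
Round 3: rule 5 [approved(x) :- ready(c), wooden(k).]; rule 7 [locked(c) :- wooden(k).]. New: approved(x), locked(c).
Round 4: rule 16 [open(x) :- locked(c), large(c).]. New: open(x).
open(x) first appears in round 4.

4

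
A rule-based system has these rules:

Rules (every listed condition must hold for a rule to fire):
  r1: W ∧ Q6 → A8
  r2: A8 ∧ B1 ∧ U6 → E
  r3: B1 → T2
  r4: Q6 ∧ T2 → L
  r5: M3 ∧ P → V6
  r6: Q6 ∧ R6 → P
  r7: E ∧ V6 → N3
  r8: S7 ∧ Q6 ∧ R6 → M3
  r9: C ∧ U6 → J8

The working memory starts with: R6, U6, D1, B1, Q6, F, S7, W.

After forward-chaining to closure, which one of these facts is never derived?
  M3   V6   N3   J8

J8

Round 1: r1 [W ∧ Q6 → A8]; r3 [B1 → T2]; r6 [Q6 ∧ R6 → P]; r8 [S7 ∧ Q6 ∧ R6 → M3]. Adds A8, T2, P, M3.
Round 2: r2 [A8 ∧ B1 ∧ U6 → E]; r4 [Q6 ∧ T2 → L]; r5 [M3 ∧ P → V6]. Adds E, L, V6.
Round 3: r7 [E ∧ V6 → N3]. Adds N3.
Derived: M3 (round 1), V6 (round 2), N3 (round 3). J8 never appears in any round.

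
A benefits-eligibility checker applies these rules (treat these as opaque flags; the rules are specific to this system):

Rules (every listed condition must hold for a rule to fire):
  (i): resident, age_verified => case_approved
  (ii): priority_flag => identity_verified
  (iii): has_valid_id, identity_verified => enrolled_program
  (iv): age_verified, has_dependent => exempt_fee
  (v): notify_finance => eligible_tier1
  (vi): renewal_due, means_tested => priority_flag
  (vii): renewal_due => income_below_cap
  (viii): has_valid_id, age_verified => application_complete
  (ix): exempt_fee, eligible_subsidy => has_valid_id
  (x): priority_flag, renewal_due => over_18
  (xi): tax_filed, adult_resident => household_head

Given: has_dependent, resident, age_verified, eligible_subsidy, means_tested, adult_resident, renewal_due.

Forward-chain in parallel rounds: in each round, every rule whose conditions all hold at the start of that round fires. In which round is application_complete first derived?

3

Round 1: (i) [resident, age_verified => case_approved]; (iv) [age_verified, has_dependent => exempt_fee]; (vi) [renewal_due, means_tested => priority_flag]; (vii) [renewal_due => income_below_cap]. Adds case_approved, exempt_fee, priority_flag, income_below_cap.
Round 2: (ii) [priority_flag => identity_verified]; (ix) [exempt_fee, eligible_subsidy => has_valid_id]; (x) [priority_flag, renewal_due => over_18]. Adds identity_verified, has_valid_id, over_18.
Round 3: (iii) [has_valid_id, identity_verified => enrolled_program]; (viii) [has_valid_id, age_verified => application_complete]. Adds enrolled_program, application_complete.
application_complete first appears in round 3.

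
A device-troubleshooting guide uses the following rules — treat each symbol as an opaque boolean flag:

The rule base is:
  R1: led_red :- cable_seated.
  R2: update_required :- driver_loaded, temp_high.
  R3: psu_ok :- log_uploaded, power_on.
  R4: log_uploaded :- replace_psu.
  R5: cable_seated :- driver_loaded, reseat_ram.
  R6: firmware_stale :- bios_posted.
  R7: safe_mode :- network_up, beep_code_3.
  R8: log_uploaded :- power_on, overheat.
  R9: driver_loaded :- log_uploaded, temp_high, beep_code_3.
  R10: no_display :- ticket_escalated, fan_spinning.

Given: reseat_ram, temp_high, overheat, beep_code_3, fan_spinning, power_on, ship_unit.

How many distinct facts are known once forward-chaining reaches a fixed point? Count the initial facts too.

Round 1 — R8, derive log_uploaded.
Round 2 — R3, R9, derive psu_ok, driver_loaded.
Round 3 — R2, R5, derive update_required, cable_seated.
Round 4 — R1, derive led_red.
Closure: {beep_code_3, cable_seated, driver_loaded, fan_spinning, led_red, log_uploaded, overheat, power_on, psu_ok, reseat_ram, ship_unit, temp_high, update_required} — 13 facts.

13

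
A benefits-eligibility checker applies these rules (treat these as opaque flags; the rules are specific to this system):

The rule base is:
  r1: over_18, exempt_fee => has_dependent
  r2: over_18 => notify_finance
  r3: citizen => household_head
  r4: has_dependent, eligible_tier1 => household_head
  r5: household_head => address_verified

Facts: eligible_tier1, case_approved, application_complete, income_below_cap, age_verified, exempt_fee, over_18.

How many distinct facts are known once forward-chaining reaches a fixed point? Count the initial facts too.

Round 1: r1 [over_18, exempt_fee => has_dependent]; r2 [over_18 => notify_finance]. New: has_dependent, notify_finance.
Round 2: r4 [has_dependent, eligible_tier1 => household_head]. New: household_head.
Round 3: r5 [household_head => address_verified]. New: address_verified.
Closure: {address_verified, age_verified, application_complete, case_approved, eligible_tier1, exempt_fee, has_dependent, household_head, income_below_cap, notify_finance, over_18} — 11 facts.

11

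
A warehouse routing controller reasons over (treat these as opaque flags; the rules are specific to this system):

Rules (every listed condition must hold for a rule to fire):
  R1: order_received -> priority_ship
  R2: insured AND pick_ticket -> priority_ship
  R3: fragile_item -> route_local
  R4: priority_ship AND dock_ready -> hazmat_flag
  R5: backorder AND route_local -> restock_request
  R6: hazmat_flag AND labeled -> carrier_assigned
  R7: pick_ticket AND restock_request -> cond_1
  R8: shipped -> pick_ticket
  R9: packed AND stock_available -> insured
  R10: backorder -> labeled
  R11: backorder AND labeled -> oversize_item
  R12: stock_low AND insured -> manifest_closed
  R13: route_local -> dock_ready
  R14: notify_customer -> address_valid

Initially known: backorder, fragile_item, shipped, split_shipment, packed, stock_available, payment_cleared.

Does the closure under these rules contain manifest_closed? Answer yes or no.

Round 1 — R3, R8, R9, R10, derive route_local, pick_ticket, insured, labeled.
Round 2 — R2, R5, R11, R13, derive priority_ship, restock_request, oversize_item, dock_ready.
Round 3 — R4, R7, derive hazmat_flag, cond_1.
Round 4 — R6, derive carrier_assigned.
Fixed point reached. manifest_closed is concluded only by R12; R12 needs stock_low (never derived).

no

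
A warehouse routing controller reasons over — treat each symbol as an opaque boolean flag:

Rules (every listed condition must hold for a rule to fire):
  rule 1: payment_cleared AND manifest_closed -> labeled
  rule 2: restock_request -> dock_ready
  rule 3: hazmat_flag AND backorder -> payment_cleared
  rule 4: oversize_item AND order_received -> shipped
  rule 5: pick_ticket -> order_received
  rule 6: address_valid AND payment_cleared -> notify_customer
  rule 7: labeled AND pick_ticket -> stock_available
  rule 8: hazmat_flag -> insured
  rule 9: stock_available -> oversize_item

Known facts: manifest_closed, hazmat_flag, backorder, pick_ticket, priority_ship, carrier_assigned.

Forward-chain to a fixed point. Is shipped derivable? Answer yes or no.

yes

Round 1: rule 3 [hazmat_flag AND backorder -> payment_cleared]; rule 5 [pick_ticket -> order_received]; rule 8 [hazmat_flag -> insured]. Adds payment_cleared, order_received, insured.
Round 2: rule 1 [payment_cleared AND manifest_closed -> labeled]. Adds labeled.
Round 3: rule 7 [labeled AND pick_ticket -> stock_available]. Adds stock_available.
Round 4: rule 9 [stock_available -> oversize_item]. Adds oversize_item.
Round 5: rule 4 [oversize_item AND order_received -> shipped]. Adds shipped.
shipped appears in round 5, so it is derivable.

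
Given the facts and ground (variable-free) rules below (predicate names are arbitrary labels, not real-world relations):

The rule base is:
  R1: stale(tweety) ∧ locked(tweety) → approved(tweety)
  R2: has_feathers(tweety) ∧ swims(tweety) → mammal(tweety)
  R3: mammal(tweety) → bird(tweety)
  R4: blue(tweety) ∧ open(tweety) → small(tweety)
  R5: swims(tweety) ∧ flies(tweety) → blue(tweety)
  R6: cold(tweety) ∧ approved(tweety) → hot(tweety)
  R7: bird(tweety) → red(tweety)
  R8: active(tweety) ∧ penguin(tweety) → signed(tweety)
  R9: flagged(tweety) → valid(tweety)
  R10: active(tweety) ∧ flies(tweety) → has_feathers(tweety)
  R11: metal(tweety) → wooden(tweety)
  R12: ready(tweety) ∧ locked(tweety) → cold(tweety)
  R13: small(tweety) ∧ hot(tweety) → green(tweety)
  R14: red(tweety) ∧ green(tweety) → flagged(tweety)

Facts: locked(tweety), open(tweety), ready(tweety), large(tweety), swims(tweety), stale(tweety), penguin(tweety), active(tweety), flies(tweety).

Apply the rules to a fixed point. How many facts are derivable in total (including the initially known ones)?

22

[1] R1 [stale(tweety) ∧ locked(tweety) → approved(tweety)]; R5 [swims(tweety) ∧ flies(tweety) → blue(tweety)]; R8 [active(tweety) ∧ penguin(tweety) → signed(tweety)]; R10 [active(tweety) ∧ flies(tweety) → has_feathers(tweety)]; R12 [ready(tweety) ∧ locked(tweety) → cold(tweety)]. ⇒ new: approved(tweety), blue(tweety), signed(tweety), has_feathers(tweety), cold(tweety).
[2] R2 [has_feathers(tweety) ∧ swims(tweety) → mammal(tweety)]; R4 [blue(tweety) ∧ open(tweety) → small(tweety)]; R6 [cold(tweety) ∧ approved(tweety) → hot(tweety)]. ⇒ new: mammal(tweety), small(tweety), hot(tweety).
[3] R3 [mammal(tweety) → bird(tweety)]; R13 [small(tweety) ∧ hot(tweety) → green(tweety)]. ⇒ new: bird(tweety), green(tweety).
[4] R7 [bird(tweety) → red(tweety)]. ⇒ new: red(tweety).
[5] R14 [red(tweety) ∧ green(tweety) → flagged(tweety)]. ⇒ new: flagged(tweety).
[6] R9 [flagged(tweety) → valid(tweety)]. ⇒ new: valid(tweety).
Closure: {active(tweety), approved(tweety), bird(tweety), blue(tweety), cold(tweety), flagged(tweety), flies(tweety), green(tweety), has_feathers(tweety), hot(tweety), large(tweety), locked(tweety), mammal(tweety), open(tweety), penguin(tweety), ready(tweety), red(tweety), signed(tweety), small(tweety), stale(tweety), swims(tweety), valid(tweety)} — 22 facts.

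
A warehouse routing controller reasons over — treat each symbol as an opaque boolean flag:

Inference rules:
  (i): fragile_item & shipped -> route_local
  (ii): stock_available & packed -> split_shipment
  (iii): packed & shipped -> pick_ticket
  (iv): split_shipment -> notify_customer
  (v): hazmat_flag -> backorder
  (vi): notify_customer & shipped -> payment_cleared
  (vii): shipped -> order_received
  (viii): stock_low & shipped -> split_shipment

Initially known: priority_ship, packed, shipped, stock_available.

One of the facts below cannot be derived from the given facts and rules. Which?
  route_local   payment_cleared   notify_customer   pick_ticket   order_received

route_local

[1] (ii) [stock_available & packed -> split_shipment]; (iii) [packed & shipped -> pick_ticket]; (vii) [shipped -> order_received]. ⇒ new: split_shipment, pick_ticket, order_received.
[2] (iv) [split_shipment -> notify_customer]. ⇒ new: notify_customer.
[3] (vi) [notify_customer & shipped -> payment_cleared]. ⇒ new: payment_cleared.
Derived: order_received (round 1), notify_customer (round 2), pick_ticket (round 1), payment_cleared (round 3). route_local never appears in any round.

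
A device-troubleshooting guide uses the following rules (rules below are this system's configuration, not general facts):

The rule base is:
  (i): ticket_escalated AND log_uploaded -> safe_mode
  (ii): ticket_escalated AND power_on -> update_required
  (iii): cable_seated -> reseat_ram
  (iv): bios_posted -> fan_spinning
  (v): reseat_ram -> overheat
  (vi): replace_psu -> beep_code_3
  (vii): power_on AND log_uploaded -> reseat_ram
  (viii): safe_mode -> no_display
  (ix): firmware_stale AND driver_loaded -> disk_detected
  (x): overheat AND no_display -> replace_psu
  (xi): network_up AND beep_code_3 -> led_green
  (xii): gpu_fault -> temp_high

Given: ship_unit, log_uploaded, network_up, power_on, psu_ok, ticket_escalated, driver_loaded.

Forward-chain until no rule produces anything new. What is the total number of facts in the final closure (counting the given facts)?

Round 1: (i) [ticket_escalated AND log_uploaded -> safe_mode]; (ii) [ticket_escalated AND power_on -> update_required]; (vii) [power_on AND log_uploaded -> reseat_ram]. Adds safe_mode, update_required, reseat_ram.
Round 2: (v) [reseat_ram -> overheat]; (viii) [safe_mode -> no_display]. Adds overheat, no_display.
Round 3: (x) [overheat AND no_display -> replace_psu]. Adds replace_psu.
Round 4: (vi) [replace_psu -> beep_code_3]. Adds beep_code_3.
Round 5: (xi) [network_up AND beep_code_3 -> led_green]. Adds led_green.
Closure: {beep_code_3, driver_loaded, led_green, log_uploaded, network_up, no_display, overheat, power_on, psu_ok, replace_psu, reseat_ram, safe_mode, ship_unit, ticket_escalated, update_required} — 15 facts.

15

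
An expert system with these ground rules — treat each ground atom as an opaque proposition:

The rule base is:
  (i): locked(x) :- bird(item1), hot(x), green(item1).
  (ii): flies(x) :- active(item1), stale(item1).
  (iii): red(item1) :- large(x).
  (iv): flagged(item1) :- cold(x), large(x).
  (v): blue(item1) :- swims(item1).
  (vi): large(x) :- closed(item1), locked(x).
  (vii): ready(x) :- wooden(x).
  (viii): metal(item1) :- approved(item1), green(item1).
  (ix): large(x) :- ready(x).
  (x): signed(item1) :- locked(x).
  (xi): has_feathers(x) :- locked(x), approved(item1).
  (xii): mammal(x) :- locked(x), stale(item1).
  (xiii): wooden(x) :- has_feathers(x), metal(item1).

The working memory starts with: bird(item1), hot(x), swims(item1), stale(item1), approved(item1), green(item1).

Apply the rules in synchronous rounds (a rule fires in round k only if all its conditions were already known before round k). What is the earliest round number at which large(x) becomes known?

Round 1: (i) [locked(x) :- bird(item1), hot(x), green(item1).]; (v) [blue(item1) :- swims(item1).]; (viii) [metal(item1) :- approved(item1), green(item1).]. Adds locked(x), blue(item1), metal(item1).
Round 2: (x) [signed(item1) :- locked(x).]; (xi) [has_feathers(x) :- locked(x), approved(item1).]; (xii) [mammal(x) :- locked(x), stale(item1).]. Adds signed(item1), has_feathers(x), mammal(x).
Round 3: (xiii) [wooden(x) :- has_feathers(x), metal(item1).]. Adds wooden(x).
Round 4: (vii) [ready(x) :- wooden(x).]. Adds ready(x).
Round 5: (ix) [large(x) :- ready(x).]. Adds large(x).
large(x) first appears in round 5.

5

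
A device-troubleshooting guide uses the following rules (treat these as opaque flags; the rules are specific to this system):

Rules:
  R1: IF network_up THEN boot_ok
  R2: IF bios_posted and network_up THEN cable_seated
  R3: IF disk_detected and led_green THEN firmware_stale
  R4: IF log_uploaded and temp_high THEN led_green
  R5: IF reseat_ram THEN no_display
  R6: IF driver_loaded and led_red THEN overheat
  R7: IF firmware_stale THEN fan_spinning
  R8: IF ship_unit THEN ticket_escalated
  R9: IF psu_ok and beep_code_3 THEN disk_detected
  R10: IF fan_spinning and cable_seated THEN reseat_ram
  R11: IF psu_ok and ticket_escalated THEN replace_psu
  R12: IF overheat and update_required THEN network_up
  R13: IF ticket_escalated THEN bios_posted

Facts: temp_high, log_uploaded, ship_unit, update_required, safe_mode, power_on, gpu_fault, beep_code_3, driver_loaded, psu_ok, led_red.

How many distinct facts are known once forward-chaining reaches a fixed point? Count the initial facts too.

24

Round 1: R4 [IF log_uploaded and temp_high THEN led_green]; R6 [IF driver_loaded and led_red THEN overheat]; R8 [IF ship_unit THEN ticket_escalated]; R9 [IF psu_ok and beep_code_3 THEN disk_detected]. New: led_green, overheat, ticket_escalated, disk_detected.
Round 2: R3 [IF disk_detected and led_green THEN firmware_stale]; R11 [IF psu_ok and ticket_escalated THEN replace_psu]; R12 [IF overheat and update_required THEN network_up]; R13 [IF ticket_escalated THEN bios_posted]. New: firmware_stale, replace_psu, network_up, bios_posted.
Round 3: R1 [IF network_up THEN boot_ok]; R2 [IF bios_posted and network_up THEN cable_seated]; R7 [IF firmware_stale THEN fan_spinning]. New: boot_ok, cable_seated, fan_spinning.
Round 4: R10 [IF fan_spinning and cable_seated THEN reseat_ram]. New: reseat_ram.
Round 5: R5 [IF reseat_ram THEN no_display]. New: no_display.
Closure: {beep_code_3, bios_posted, boot_ok, cable_seated, disk_detected, driver_loaded, fan_spinning, firmware_stale, gpu_fault, led_green, led_red, log_uploaded, network_up, no_display, overheat, power_on, psu_ok, replace_psu, reseat_ram, safe_mode, ship_unit, temp_high, ticket_escalated, update_required} — 24 facts.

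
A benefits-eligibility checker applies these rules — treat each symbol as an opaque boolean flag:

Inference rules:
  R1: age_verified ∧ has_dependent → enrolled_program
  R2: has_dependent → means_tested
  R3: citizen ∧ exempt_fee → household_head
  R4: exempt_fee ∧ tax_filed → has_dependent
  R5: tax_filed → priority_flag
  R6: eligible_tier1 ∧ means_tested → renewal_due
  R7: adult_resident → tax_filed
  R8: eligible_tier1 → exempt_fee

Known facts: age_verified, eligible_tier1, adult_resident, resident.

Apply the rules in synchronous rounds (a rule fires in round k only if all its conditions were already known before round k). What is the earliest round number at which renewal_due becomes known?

Round 1 — R7, R8, derive tax_filed, exempt_fee.
Round 2 — R4, R5, derive has_dependent, priority_flag.
Round 3 — R1, R2, derive enrolled_program, means_tested.
Round 4 — R6, derive renewal_due.
renewal_due first appears in round 4.

4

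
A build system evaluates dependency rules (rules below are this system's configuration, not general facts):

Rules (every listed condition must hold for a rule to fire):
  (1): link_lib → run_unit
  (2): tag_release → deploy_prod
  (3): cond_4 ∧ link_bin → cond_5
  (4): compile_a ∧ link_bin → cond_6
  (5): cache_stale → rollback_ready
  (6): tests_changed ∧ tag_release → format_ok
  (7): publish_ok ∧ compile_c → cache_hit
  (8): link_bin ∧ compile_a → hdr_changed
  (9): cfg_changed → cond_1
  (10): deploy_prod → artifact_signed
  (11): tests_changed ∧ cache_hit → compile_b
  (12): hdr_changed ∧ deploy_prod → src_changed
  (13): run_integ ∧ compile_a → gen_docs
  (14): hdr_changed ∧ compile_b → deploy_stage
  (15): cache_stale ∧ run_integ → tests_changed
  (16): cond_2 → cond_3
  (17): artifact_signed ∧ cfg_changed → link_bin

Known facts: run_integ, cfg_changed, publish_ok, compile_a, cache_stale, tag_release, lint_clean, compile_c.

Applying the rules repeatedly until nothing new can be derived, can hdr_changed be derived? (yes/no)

[1] (2) [tag_release → deploy_prod]; (5) [cache_stale → rollback_ready]; (7) [publish_ok ∧ compile_c → cache_hit]; (9) [cfg_changed → cond_1]; (13) [run_integ ∧ compile_a → gen_docs]; (15) [cache_stale ∧ run_integ → tests_changed]. ⇒ new: deploy_prod, rollback_ready, cache_hit, cond_1, gen_docs, tests_changed.
[2] (6) [tests_changed ∧ tag_release → format_ok]; (10) [deploy_prod → artifact_signed]; (11) [tests_changed ∧ cache_hit → compile_b]. ⇒ new: format_ok, artifact_signed, compile_b.
[3] (17) [artifact_signed ∧ cfg_changed → link_bin]. ⇒ new: link_bin.
[4] (4) [compile_a ∧ link_bin → cond_6]; (8) [link_bin ∧ compile_a → hdr_changed]. ⇒ new: cond_6, hdr_changed.
[5] (12) [hdr_changed ∧ deploy_prod → src_changed]; (14) [hdr_changed ∧ compile_b → deploy_stage]. ⇒ new: src_changed, deploy_stage.
hdr_changed appears in round 4, so it is derivable.

yes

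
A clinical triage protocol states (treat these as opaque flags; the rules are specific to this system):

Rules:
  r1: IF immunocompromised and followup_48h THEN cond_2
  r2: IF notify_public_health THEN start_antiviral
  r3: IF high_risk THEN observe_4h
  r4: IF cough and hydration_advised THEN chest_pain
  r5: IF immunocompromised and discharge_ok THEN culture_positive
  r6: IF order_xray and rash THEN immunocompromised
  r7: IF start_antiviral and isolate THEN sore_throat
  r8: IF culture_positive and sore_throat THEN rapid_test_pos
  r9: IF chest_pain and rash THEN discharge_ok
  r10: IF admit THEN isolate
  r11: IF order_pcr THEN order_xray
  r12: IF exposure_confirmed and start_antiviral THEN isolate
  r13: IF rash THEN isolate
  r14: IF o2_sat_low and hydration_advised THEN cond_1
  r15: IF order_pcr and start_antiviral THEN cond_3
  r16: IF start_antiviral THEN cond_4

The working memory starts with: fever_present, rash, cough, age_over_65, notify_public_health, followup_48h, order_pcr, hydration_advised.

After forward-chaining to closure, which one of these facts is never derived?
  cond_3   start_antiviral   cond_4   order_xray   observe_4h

Round 1 — r2, r4, r11, r13, derive start_antiviral, chest_pain, order_xray, isolate.
Round 2 — r6, r7, r9, r15, r16, derive immunocompromised, sore_throat, discharge_ok, cond_3, cond_4.
Round 3 — r1, r5, derive cond_2, culture_positive.
Round 4 — r8, derive rapid_test_pos.
Derived: cond_4 (round 2), order_xray (round 1), cond_3 (round 2), start_antiviral (round 1). observe_4h never appears in any round.

observe_4h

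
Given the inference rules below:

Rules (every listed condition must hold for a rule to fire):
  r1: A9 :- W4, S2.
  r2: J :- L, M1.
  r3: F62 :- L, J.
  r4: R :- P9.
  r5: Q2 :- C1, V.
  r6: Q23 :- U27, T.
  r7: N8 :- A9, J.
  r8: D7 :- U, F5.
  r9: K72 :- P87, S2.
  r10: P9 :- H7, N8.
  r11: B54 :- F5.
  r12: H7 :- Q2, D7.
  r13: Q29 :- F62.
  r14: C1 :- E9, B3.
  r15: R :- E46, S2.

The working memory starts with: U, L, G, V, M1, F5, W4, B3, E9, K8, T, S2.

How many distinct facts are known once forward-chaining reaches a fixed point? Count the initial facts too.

24

Round 1: r1 [A9 :- W4, S2.]; r2 [J :- L, M1.]; r8 [D7 :- U, F5.]; r11 [B54 :- F5.]; r14 [C1 :- E9, B3.]. Adds A9, J, D7, B54, C1.
Round 2: r3 [F62 :- L, J.]; r5 [Q2 :- C1, V.]; r7 [N8 :- A9, J.]. Adds F62, Q2, N8.
Round 3: r12 [H7 :- Q2, D7.]; r13 [Q29 :- F62.]. Adds H7, Q29.
Round 4: r10 [P9 :- H7, N8.]. Adds P9.
Round 5: r4 [R :- P9.]. Adds R.
Closure: {A9, B3, B54, C1, D7, E9, F5, F62, G, H7, J, K8, L, M1, N8, P9, Q2, Q29, R, S2, T, U, V, W4} — 24 facts.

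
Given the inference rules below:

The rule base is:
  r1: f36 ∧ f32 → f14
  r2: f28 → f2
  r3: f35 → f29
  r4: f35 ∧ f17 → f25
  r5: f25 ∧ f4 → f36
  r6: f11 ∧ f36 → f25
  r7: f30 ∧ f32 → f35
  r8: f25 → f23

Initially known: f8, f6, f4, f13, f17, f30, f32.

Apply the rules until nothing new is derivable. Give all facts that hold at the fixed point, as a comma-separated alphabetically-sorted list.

f13, f14, f17, f23, f25, f29, f30, f32, f35, f36, f4, f6, f8

Round 1 fires r7, giving f35.
Round 2 fires r3, r4, giving f29, f25.
Round 3 fires r5, r8, giving f36, f23.
Round 4 fires r1, giving f14.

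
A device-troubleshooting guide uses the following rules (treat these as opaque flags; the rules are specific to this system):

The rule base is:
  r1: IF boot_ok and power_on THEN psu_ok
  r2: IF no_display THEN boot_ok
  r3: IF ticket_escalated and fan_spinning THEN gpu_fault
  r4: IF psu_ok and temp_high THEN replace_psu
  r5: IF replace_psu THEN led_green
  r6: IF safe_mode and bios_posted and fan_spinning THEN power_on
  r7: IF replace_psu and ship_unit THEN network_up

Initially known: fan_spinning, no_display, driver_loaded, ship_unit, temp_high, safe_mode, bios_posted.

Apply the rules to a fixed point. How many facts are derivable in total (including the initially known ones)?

Round 1: r2 [IF no_display THEN boot_ok]; r6 [IF safe_mode and bios_posted and fan_spinning THEN power_on]. New: boot_ok, power_on.
Round 2: r1 [IF boot_ok and power_on THEN psu_ok]. New: psu_ok.
Round 3: r4 [IF psu_ok and temp_high THEN replace_psu]. New: replace_psu.
Round 4: r5 [IF replace_psu THEN led_green]; r7 [IF replace_psu and ship_unit THEN network_up]. New: led_green, network_up.
Closure: {bios_posted, boot_ok, driver_loaded, fan_spinning, led_green, network_up, no_display, power_on, psu_ok, replace_psu, safe_mode, ship_unit, temp_high} — 13 facts.

13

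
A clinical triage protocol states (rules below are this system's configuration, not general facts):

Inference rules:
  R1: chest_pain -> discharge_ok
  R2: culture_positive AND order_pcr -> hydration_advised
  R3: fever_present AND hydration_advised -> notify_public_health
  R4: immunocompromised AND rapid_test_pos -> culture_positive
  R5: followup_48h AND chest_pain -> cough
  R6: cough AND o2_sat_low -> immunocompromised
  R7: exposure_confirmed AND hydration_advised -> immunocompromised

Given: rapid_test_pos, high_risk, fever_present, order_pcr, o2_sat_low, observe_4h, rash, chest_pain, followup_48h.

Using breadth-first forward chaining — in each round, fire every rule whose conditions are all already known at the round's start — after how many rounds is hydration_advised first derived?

4

Round 1 fires R1, R5, giving discharge_ok, cough.
Round 2 fires R6, giving immunocompromised.
Round 3 fires R4, giving culture_positive.
Round 4 fires R2, giving hydration_advised.
hydration_advised first appears in round 4.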